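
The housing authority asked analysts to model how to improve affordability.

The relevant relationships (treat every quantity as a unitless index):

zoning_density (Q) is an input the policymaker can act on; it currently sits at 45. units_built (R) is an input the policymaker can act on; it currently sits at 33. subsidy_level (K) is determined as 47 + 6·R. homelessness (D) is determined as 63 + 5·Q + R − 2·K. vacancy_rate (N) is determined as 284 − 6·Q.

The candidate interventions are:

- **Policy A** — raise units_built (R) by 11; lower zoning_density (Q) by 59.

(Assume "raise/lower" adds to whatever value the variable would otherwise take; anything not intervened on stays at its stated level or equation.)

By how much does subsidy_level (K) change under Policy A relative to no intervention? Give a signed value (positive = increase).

66

Baseline:
  R = 33
  K = 47 + 6·33 = 245
Policy A (R + 11, Q − 59):
  R = 33 + 11 = 44
  K = 47 + 6·44 = 311
Change in K: 311 − 245 = 66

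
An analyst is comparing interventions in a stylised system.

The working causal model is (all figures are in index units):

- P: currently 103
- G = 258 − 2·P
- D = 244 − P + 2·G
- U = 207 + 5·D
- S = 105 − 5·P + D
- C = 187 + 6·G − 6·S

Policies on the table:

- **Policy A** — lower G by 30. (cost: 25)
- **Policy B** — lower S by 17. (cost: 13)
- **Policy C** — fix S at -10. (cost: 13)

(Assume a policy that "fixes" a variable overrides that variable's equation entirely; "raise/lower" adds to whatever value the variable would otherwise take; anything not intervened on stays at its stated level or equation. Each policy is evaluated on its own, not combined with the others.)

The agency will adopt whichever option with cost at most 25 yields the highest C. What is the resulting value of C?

1669

Policy A (G − 30):
  P = 103
  G = 258 − 2·103 (−30 from intervention) = 22
  D = 244 − 103 + 2·22 = 185
  S = 105 − 5·103 + 185 = -225
  C = 187 + 6·22 − 6·(-225) = 1669
Policy B (S − 17):
  P = 103
  G = 258 − 2·103 = 52
  D = 244 − 103 + 2·52 = 245
  S = 105 − 5·103 + 245 (−17 from intervention) = -182
  C = 187 + 6·52 − 6·(-182) = 1591
Policy C (S := -10):
  P = 103
  G = 258 − 2·103 = 52
  D = 244 − 103 + 2·52 = 245
  S = -10
  C = 187 + 6·52 − 6·(-10) = 559
Comparing — Policy A: C=1669, Policy B: C=1591, Policy C: C=559. Highest is 1669 (Policy A).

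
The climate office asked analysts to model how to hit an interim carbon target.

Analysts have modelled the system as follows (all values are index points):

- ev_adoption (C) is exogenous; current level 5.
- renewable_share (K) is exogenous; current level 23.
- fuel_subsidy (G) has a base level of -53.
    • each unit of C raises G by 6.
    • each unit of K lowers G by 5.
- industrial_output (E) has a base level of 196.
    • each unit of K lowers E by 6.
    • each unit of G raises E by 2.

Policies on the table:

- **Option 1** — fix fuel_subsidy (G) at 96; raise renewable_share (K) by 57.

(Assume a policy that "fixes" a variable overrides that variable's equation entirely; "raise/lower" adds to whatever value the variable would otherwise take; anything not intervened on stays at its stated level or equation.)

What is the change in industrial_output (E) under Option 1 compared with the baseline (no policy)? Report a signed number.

Baseline:
  C = 5
  K = 23
  G = -53 + 6·5 − 5·23 = -138
  E = 196 − 6·23 + 2·(-138) = -218
Option 1 (G := 96, K + 57):
  C = 5
  K = 23 + 57 = 80
  G = 96
  E = 196 − 6·80 + 2·96 = -92
Change in E: -92 − (-218) = 126

126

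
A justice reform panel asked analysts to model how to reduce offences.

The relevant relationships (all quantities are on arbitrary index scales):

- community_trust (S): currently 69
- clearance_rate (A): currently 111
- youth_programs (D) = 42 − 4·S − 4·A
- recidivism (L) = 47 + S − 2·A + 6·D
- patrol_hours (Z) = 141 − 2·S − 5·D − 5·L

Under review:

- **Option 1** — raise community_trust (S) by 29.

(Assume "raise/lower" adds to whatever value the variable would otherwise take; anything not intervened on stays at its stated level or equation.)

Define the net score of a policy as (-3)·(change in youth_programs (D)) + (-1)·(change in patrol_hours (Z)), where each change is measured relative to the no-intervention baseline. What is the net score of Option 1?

Baseline:
  S = 69
  A = 111
  D = 42 − 4·69 − 4·111 = -678
  L = 47 + 69 − 2·111 + 6·(-678) = -4174
  Z = 141 − 2·69 − 5·(-678) − 5·(-4174) = 24263
Option 1 (S + 29):
  S = 69 + 29 = 98
  A = 111
  D = 42 − 4·98 − 4·111 = -794
  L = 47 + 98 − 2·111 + 6·(-794) = -4841
  Z = 141 − 2·98 − 5·(-794) − 5·(-4841) = 28120
ΔD = -794 − (-678) = -116; ΔZ = 28120 − 24263 = 3857
Score = (-3)·(-116) + (-1)·3857 = -3509

-3509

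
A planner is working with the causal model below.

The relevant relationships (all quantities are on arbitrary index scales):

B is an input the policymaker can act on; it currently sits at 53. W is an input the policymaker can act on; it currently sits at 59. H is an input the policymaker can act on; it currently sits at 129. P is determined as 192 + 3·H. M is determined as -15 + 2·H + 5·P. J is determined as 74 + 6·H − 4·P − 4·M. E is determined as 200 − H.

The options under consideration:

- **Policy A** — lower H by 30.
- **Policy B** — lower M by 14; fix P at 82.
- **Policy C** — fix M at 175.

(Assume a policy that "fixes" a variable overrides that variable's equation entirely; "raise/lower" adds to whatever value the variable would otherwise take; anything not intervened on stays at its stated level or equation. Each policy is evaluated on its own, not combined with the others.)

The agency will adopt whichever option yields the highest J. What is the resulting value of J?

Policy A (H − 30):
  H = 129 − 30 = 99
  P = 192 + 3·99 = 489
  M = -15 + 2·99 + 5·489 = 2628
  J = 74 + 6·99 − 4·489 − 4·2628 = -11800
Policy B (M − 14, P := 82):
  H = 129
  P = 82
  M = -15 + 2·129 + 5·82 (−14 from intervention) = 639
  J = 74 + 6·129 − 4·82 − 4·639 = -2036
Policy C (M := 175):
  H = 129
  P = 192 + 3·129 = 579
  M = 175
  J = 74 + 6·129 − 4·579 − 4·175 = -2168
Comparing — Policy A: J=-11800, Policy B: J=-2036, Policy C: J=-2168. Highest is -2036 (Policy B).

-2036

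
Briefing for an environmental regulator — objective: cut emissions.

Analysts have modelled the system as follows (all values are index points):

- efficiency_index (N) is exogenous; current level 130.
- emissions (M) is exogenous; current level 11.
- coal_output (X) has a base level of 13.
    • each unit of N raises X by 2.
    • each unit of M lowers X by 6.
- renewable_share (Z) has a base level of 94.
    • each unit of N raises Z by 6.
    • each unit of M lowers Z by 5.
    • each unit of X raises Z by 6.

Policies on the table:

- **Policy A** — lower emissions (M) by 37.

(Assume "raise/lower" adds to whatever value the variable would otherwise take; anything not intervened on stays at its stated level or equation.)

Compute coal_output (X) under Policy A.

429

Policy A (M − 37):
  N = 130
  M = 11 − 37 = -26
  X = 13 + 2·130 − 6·(-26) = 429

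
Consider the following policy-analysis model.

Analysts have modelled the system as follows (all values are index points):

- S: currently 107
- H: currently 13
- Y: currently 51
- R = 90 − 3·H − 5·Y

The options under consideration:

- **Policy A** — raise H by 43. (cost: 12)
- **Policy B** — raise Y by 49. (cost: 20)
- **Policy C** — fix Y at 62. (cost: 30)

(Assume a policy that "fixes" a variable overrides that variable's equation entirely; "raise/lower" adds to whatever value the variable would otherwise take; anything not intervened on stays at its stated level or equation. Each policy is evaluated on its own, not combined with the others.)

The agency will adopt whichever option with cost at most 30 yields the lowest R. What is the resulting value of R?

Policy A (H + 43):
  H = 13 + 43 = 56
  Y = 51
  R = 90 − 3·56 − 5·51 = -333
Policy B (Y + 49):
  H = 13
  Y = 51 + 49 = 100
  R = 90 − 3·13 − 5·100 = -449
Policy C (Y := 62):
  H = 13
  Y = 62
  R = 90 − 3·13 − 5·62 = -259
Comparing — Policy A: R=-333, Policy B: R=-449, Policy C: R=-259. Lowest is -449 (Policy B).

-449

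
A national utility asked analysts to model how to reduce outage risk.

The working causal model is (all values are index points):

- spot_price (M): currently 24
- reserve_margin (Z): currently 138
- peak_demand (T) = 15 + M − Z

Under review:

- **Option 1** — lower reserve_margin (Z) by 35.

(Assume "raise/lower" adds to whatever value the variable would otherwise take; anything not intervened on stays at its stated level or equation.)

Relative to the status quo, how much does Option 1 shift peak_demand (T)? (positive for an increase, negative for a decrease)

35

Baseline:
  M = 24
  Z = 138
  T = 15 + 24 − 138 = -99
Option 1 (Z − 35):
  M = 24
  Z = 138 − 35 = 103
  T = 15 + 24 − 103 = -64
Change in T: -64 − (-99) = 35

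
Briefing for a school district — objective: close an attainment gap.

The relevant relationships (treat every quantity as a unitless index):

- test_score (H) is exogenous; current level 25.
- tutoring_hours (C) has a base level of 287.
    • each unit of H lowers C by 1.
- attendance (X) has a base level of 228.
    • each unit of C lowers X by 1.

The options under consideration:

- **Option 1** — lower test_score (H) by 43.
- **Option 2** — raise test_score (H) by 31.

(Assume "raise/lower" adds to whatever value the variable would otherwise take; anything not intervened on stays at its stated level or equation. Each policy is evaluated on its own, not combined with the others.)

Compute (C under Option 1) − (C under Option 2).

Option 1 (H − 43):
  H = 25 − 43 = -18
  C = 287 − (-18) = 305
Option 2 (H + 31):
  H = 25 + 31 = 56
  C = 287 − 56 = 231
C: 305 − 231 = 74

74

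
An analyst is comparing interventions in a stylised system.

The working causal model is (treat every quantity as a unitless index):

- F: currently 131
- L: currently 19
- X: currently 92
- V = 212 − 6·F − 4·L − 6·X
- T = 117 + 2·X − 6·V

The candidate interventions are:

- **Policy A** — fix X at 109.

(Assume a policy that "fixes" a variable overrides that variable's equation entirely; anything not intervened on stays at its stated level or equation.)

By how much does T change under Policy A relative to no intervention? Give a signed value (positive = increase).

646

Baseline:
  F = 131
  L = 19
  X = 92
  V = 212 − 6·131 − 4·19 − 6·92 = -1202
  T = 117 + 2·92 − 6·(-1202) = 7513
Policy A (X := 109):
  F = 131
  L = 19
  X = 109
  V = 212 − 6·131 − 4·19 − 6·109 = -1304
  T = 117 + 2·109 − 6·(-1304) = 8159
Change in T: 8159 − 7513 = 646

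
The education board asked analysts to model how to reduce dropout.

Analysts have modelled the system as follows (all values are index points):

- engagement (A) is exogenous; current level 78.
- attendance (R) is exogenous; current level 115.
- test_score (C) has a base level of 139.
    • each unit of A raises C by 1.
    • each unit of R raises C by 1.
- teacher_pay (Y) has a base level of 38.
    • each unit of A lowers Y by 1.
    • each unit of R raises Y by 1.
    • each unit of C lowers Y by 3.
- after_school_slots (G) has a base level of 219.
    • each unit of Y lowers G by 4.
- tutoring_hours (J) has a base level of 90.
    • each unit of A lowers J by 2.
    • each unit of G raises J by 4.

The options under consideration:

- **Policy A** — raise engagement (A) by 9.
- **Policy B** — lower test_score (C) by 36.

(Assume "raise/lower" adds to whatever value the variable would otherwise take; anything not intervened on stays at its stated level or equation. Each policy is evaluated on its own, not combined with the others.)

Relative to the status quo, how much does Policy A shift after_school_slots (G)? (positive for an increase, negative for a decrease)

144

Baseline:
  A = 78
  R = 115
  C = 139 + 78 + 115 = 332
  Y = 38 − 78 + 115 − 3·332 = -921
  G = 219 − 4·(-921) = 3903
Policy A (A + 9):
  A = 78 + 9 = 87
  R = 115
  C = 139 + 87 + 115 = 341
  Y = 38 − 87 + 115 − 3·341 = -957
  G = 219 − 4·(-957) = 4047
Change in G: 4047 − 3903 = 144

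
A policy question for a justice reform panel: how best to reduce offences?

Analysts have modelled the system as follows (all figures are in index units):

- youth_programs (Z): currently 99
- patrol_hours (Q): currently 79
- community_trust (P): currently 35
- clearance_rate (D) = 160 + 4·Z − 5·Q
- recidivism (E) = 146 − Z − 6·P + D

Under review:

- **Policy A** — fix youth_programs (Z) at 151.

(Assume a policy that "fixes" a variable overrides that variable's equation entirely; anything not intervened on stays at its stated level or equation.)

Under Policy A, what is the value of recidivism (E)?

154

Policy A (Z := 151):
  Z = 151
  Q = 79
  P = 35
  D = 160 + 4·151 − 5·79 = 369
  E = 146 − 151 − 6·35 + 369 = 154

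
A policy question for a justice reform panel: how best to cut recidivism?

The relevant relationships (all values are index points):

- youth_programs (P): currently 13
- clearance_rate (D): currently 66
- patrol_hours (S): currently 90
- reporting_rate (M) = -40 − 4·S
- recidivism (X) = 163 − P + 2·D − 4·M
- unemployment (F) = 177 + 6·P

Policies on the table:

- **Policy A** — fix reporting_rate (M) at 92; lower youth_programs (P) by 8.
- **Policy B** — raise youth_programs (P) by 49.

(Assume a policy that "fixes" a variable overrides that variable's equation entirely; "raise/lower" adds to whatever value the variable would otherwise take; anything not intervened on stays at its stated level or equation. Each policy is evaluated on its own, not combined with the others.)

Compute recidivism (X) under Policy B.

1833

Policy B (P + 49):
  P = 13 + 49 = 62
  D = 66
  S = 90
  M = -40 − 4·90 = -400
  X = 163 − 62 + 2·66 − 4·(-400) = 1833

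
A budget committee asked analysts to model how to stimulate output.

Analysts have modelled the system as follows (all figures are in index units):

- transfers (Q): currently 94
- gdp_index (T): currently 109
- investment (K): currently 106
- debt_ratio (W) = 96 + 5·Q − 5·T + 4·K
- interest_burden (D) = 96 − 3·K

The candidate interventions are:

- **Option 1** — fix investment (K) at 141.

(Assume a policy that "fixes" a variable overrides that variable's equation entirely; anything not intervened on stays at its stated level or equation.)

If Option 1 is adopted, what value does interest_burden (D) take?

-327

Option 1 (K := 141):
  K = 141
  D = 96 − 3·141 = -327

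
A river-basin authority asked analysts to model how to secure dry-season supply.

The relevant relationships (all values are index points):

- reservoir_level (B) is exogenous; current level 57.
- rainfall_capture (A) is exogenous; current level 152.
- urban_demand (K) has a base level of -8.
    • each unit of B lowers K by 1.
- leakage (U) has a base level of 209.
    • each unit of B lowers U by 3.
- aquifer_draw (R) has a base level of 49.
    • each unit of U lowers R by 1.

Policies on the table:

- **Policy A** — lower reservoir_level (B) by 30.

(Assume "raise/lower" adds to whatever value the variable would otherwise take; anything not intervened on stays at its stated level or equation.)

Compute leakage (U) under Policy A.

Policy A (B − 30):
  B = 57 − 30 = 27
  U = 209 − 3·27 = 128

128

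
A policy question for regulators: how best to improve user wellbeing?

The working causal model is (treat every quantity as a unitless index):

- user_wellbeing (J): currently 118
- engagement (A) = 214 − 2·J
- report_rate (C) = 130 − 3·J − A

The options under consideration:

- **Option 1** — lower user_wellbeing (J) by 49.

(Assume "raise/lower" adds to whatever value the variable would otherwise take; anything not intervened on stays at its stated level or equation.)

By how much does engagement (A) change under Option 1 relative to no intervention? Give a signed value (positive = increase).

98

Baseline:
  J = 118
  A = 214 − 2·118 = -22
Option 1 (J − 49):
  J = 118 − 49 = 69
  A = 214 − 2·69 = 76
Change in A: 76 − (-22) = 98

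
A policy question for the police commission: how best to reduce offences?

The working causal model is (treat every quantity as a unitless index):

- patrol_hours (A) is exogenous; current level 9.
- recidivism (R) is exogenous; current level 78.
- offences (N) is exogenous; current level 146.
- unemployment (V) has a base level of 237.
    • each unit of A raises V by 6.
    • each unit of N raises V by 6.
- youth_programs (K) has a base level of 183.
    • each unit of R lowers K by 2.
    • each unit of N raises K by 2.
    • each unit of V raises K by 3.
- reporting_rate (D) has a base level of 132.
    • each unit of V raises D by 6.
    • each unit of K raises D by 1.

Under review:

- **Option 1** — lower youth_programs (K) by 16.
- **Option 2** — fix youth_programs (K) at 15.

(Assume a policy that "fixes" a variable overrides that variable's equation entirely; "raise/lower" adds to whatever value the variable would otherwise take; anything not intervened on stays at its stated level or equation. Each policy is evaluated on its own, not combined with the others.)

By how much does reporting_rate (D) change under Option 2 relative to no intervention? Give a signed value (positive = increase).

Baseline:
  A = 9
  R = 78
  N = 146
  V = 237 + 6·9 + 6·146 = 1167
  K = 183 − 2·78 + 2·146 + 3·1167 = 3820
  D = 132 + 6·1167 + 3820 = 10954
Option 2 (K := 15):
  A = 9
  R = 78
  N = 146
  V = 237 + 6·9 + 6·146 = 1167
  K = 15
  D = 132 + 6·1167 + 15 = 7149
Change in D: 7149 − 10954 = -3805

-3805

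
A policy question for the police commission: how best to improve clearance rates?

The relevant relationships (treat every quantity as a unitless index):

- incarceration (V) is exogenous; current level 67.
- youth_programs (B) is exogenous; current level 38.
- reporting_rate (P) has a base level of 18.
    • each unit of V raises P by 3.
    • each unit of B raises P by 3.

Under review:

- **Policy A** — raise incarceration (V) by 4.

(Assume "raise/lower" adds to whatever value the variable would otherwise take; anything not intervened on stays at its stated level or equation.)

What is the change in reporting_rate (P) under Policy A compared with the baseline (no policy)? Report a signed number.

12

Baseline:
  V = 67
  B = 38
  P = 18 + 3·67 + 3·38 = 333
Policy A (V + 4):
  V = 67 + 4 = 71
  B = 38
  P = 18 + 3·71 + 3·38 = 345
Change in P: 345 − 333 = 12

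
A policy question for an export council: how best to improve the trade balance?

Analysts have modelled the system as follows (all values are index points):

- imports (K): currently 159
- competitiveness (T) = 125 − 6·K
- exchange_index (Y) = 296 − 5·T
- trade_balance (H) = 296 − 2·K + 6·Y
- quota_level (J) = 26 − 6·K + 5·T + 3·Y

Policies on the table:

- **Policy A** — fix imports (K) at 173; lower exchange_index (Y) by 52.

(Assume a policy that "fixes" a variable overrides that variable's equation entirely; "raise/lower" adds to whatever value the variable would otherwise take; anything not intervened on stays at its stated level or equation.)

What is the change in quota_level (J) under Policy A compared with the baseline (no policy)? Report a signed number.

600

Baseline:
  K = 159
  T = 125 − 6·159 = -829
  Y = 296 − 5·(-829) = 4441
  J = 26 − 6·159 + 5·(-829) + 3·4441 = 8250
Policy A (K := 173, Y − 52):
  K = 173
  T = 125 − 6·173 = -913
  Y = 296 − 5·(-913) (−52 from intervention) = 4809
  J = 26 − 6·173 + 5·(-913) + 3·4809 = 8850
Change in J: 8850 − 8250 = 600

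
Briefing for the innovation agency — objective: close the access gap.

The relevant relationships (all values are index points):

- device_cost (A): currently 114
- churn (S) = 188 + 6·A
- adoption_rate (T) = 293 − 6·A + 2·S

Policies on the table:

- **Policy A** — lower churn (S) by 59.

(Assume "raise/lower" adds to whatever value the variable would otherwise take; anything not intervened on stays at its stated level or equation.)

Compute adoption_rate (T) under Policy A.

Policy A (S − 59):
  A = 114
  S = 188 + 6·114 (−59 from intervention) = 813
  T = 293 − 6·114 + 2·813 = 1235

1235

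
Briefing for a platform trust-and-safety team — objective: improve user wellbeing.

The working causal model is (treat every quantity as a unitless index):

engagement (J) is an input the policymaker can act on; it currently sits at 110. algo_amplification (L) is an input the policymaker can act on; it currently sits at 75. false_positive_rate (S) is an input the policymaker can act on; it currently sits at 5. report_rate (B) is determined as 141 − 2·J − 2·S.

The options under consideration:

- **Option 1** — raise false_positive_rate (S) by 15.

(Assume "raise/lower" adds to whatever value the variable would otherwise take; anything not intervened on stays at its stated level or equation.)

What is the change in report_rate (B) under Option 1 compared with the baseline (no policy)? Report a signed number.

-30

Baseline:
  J = 110
  S = 5
  B = 141 − 2·110 − 2·5 = -89
Option 1 (S + 15):
  J = 110
  S = 5 + 15 = 20
  B = 141 − 2·110 − 2·20 = -119
Change in B: -119 − (-89) = -30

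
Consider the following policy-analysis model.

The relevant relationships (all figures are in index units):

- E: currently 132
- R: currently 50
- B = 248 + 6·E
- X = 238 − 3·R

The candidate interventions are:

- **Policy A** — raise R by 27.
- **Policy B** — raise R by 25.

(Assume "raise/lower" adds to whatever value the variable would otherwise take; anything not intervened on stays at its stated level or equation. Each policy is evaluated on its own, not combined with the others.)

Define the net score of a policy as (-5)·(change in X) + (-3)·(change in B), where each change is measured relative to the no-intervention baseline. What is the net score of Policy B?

375

Baseline:
  E = 132
  R = 50
  B = 248 + 6·132 = 1040
  X = 238 − 3·50 = 88
Policy B (R + 25):
  E = 132
  R = 50 + 25 = 75
  B = 248 + 6·132 = 1040
  X = 238 − 3·75 = 13
ΔX = 13 − 88 = -75; ΔB = 1040 − 1040 = 0
Score = (-5)·(-75) + (-3)·0 = 375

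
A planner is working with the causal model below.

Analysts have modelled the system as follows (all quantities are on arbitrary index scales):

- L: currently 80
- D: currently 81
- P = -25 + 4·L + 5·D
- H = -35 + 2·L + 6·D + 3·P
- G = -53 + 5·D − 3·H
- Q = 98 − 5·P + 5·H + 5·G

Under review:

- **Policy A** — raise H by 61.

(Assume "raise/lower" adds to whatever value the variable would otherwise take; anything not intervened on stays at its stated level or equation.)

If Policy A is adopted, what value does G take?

Policy A (H + 61):
  L = 80
  D = 81
  P = -25 + 4·80 + 5·81 = 700
  H = -35 + 2·80 + 6·81 + 3·700 (+61 from intervention) = 2772
  G = -53 + 5·81 − 3·2772 = -7964

-7964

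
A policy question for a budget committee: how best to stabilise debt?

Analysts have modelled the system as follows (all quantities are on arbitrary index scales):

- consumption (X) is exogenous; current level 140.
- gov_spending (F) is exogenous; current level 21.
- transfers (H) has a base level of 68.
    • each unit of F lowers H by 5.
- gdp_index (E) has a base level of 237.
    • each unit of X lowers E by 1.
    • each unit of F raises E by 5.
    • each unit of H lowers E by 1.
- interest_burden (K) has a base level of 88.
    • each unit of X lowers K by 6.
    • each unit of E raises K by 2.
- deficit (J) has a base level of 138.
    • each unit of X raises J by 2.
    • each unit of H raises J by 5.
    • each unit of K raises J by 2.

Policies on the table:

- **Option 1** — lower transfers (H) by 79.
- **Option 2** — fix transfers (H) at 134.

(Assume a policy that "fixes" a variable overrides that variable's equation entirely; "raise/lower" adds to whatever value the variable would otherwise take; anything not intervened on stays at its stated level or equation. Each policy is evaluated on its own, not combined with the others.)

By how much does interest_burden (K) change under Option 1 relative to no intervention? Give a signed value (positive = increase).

Baseline:
  X = 140
  F = 21
  H = 68 − 5·21 = -37
  E = 237 − 140 + 5·21 − (-37) = 239
  K = 88 − 6·140 + 2·239 = -274
Option 1 (H − 79):
  X = 140
  F = 21
  H = 68 − 5·21 (−79 from intervention) = -116
  E = 237 − 140 + 5·21 − (-116) = 318
  K = 88 − 6·140 + 2·318 = -116
Change in K: -116 − (-274) = 158

158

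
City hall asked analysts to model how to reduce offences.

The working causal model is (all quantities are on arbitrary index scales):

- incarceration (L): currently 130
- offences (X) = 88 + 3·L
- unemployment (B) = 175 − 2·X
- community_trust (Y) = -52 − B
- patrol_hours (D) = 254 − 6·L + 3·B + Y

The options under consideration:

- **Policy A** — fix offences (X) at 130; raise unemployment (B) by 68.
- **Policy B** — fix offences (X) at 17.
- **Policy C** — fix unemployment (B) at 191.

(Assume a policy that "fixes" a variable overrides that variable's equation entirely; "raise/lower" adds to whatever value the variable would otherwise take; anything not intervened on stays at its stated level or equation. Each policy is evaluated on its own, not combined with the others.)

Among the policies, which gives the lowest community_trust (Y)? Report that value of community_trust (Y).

-243

Policy A (X := 130, B + 68):
  L = 130
  X = 130
  B = 175 − 2·130 (+68 from intervention) = -17
  Y = -52 − (-17) = -35
Policy B (X := 17):
  L = 130
  X = 17
  B = 175 − 2·17 = 141
  Y = -52 − 141 = -193
Policy C (B := 191):
  L = 130
  X = 88 + 3·130 = 478
  B = 191
  Y = -52 − 191 = -243
Comparing — Policy A: Y=-35, Policy B: Y=-193, Policy C: Y=-243. Lowest is -243 (Policy C).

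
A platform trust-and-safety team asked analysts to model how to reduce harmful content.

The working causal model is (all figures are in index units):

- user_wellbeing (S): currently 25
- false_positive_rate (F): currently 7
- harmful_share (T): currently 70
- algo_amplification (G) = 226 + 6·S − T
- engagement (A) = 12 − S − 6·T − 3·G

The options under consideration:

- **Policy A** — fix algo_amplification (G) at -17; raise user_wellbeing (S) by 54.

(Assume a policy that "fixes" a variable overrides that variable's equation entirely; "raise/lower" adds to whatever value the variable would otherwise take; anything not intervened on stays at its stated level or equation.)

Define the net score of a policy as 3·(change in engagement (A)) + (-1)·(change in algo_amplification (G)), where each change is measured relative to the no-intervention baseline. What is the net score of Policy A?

3068

Baseline:
  S = 25
  T = 70
  G = 226 + 6·25 − 70 = 306
  A = 12 − 25 − 6·70 − 3·306 = -1351
Policy A (G := -17, S + 54):
  S = 25 + 54 = 79
  T = 70
  G = -17
  A = 12 − 79 − 6·70 − 3·(-17) = -436
ΔA = -436 − (-1351) = 915; ΔG = -17 − 306 = -323
Score = 3·915 + (-1)·(-323) = 3068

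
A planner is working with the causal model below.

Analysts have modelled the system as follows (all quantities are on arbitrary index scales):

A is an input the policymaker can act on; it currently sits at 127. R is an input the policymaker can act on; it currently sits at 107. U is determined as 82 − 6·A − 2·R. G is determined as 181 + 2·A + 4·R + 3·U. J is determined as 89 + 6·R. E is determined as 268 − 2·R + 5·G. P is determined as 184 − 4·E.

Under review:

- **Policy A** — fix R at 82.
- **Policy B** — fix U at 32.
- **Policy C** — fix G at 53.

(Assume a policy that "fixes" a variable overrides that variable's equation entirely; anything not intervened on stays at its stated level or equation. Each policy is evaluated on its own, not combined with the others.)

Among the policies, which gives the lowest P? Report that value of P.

-19212

Policy A (R := 82):
  A = 127
  R = 82
  U = 82 − 6·127 − 2·82 = -844
  G = 181 + 2·127 + 4·82 + 3·(-844) = -1769
  E = 268 − 2·82 + 5·(-1769) = -8741
  P = 184 − 4·(-8741) = 35148
Policy B (U := 32):
  A = 127
  R = 107
  U = 32
  G = 181 + 2·127 + 4·107 + 3·32 = 959
  E = 268 − 2·107 + 5·959 = 4849
  P = 184 − 4·4849 = -19212
Policy C (G := 53):
  A = 127
  R = 107
  U = 82 − 6·127 − 2·107 = -894
  G = 53
  E = 268 − 2·107 + 5·53 = 319
  P = 184 − 4·319 = -1092
Comparing — Policy A: P=35148, Policy B: P=-19212, Policy C: P=-1092. Lowest is -19212 (Policy B).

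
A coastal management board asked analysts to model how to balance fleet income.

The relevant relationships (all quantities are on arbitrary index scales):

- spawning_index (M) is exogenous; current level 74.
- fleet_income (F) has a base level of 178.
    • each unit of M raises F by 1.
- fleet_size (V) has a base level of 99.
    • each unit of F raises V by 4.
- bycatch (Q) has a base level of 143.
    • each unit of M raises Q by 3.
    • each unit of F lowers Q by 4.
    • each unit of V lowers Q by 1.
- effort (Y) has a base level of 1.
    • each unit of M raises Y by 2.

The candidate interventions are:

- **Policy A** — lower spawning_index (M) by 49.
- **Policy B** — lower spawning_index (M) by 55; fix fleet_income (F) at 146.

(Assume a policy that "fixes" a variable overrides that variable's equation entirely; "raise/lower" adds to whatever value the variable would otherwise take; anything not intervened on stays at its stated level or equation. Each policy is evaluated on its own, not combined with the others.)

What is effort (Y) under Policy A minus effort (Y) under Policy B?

Policy A (M − 49):
  M = 74 − 49 = 25
  Y = 1 + 2·25 = 51
Policy B (M − 55, F := 146):
  M = 74 − 55 = 19
  Y = 1 + 2·19 = 39
Y: 51 − 39 = 12

12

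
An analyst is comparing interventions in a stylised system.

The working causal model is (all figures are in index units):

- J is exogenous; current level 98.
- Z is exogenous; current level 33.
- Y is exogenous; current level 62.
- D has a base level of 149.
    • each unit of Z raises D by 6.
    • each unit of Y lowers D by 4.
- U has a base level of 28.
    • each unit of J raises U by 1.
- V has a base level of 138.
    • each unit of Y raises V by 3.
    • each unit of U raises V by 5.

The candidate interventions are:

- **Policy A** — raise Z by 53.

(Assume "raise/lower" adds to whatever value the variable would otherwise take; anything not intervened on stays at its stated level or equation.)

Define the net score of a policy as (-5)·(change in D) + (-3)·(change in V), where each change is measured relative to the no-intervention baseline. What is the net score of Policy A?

-1590

Baseline:
  J = 98
  Z = 33
  Y = 62
  D = 149 + 6·33 − 4·62 = 99
  U = 28 + 98 = 126
  V = 138 + 3·62 + 5·126 = 954
Policy A (Z + 53):
  J = 98
  Z = 33 + 53 = 86
  Y = 62
  D = 149 + 6·86 − 4·62 = 417
  U = 28 + 98 = 126
  V = 138 + 3·62 + 5·126 = 954
ΔD = 417 − 99 = 318; ΔV = 954 − 954 = 0
Score = (-5)·318 + (-3)·0 = -1590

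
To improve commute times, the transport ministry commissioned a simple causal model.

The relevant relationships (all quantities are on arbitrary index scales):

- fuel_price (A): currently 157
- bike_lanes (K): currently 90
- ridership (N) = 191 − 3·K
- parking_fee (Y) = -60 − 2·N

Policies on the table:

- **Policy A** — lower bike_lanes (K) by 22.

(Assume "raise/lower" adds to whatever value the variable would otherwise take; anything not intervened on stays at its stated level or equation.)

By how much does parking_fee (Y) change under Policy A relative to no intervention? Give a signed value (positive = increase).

-132

Baseline:
  K = 90
  N = 191 − 3·90 = -79
  Y = -60 − 2·(-79) = 98
Policy A (K − 22):
  K = 90 − 22 = 68
  N = 191 − 3·68 = -13
  Y = -60 − 2·(-13) = -34
Change in Y: -34 − 98 = -132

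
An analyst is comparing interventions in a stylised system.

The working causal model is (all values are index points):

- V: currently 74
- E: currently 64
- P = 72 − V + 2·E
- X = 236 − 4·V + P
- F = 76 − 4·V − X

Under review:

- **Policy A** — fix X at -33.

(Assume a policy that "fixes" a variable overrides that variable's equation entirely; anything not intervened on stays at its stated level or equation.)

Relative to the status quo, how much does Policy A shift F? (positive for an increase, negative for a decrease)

Baseline:
  V = 74
  E = 64
  P = 72 − 74 + 2·64 = 126
  X = 236 − 4·74 + 126 = 66
  F = 76 − 4·74 − 66 = -286
Policy A (X := -33):
  V = 74
  E = 64
  P = 72 − 74 + 2·64 = 126
  X = -33
  F = 76 − 4·74 − (-33) = -187
Change in F: -187 − (-286) = 99

99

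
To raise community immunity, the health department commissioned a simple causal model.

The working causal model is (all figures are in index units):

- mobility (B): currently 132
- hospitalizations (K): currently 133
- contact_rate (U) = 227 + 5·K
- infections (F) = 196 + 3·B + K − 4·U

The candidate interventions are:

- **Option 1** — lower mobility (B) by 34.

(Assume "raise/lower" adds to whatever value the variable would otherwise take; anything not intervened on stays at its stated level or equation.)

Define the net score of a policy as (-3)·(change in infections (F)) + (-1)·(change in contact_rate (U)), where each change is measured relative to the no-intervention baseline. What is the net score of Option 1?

Baseline:
  B = 132
  K = 133
  U = 227 + 5·133 = 892
  F = 196 + 3·132 + 133 − 4·892 = -2843
Option 1 (B − 34):
  B = 132 − 34 = 98
  K = 133
  U = 227 + 5·133 = 892
  F = 196 + 3·98 + 133 − 4·892 = -2945
ΔF = -2945 − (-2843) = -102; ΔU = 892 − 892 = 0
Score = (-3)·(-102) + (-1)·0 = 306

306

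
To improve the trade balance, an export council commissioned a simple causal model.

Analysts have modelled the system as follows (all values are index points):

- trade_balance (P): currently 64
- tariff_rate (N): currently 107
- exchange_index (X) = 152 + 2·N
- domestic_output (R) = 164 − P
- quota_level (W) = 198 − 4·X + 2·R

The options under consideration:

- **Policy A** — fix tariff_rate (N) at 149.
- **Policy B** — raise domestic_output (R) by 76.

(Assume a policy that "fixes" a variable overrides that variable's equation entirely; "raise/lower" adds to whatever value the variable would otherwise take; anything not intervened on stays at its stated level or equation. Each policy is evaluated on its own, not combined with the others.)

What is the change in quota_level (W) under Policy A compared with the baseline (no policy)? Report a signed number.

Baseline:
  P = 64
  N = 107
  X = 152 + 2·107 = 366
  R = 164 − 64 = 100
  W = 198 − 4·366 + 2·100 = -1066
Policy A (N := 149):
  P = 64
  N = 149
  X = 152 + 2·149 = 450
  R = 164 − 64 = 100
  W = 198 − 4·450 + 2·100 = -1402
Change in W: -1402 − (-1066) = -336

-336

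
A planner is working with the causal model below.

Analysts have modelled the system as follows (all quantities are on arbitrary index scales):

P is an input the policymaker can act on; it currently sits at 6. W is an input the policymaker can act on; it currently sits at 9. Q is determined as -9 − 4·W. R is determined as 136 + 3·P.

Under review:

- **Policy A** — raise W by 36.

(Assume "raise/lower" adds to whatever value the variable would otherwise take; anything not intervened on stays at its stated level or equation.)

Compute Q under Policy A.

Policy A (W + 36):
  W = 9 + 36 = 45
  Q = -9 − 4·45 = -189

-189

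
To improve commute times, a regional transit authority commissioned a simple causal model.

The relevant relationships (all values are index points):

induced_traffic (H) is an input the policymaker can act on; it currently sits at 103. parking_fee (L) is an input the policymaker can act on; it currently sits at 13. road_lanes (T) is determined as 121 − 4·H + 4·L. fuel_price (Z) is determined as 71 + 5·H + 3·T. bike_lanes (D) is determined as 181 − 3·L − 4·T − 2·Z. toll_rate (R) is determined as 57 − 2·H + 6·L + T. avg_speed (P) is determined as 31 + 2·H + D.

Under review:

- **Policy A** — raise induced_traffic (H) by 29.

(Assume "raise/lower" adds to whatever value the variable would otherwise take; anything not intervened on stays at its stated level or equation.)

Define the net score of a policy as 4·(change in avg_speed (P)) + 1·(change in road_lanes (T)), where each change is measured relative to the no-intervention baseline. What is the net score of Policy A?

3596

Baseline:
  H = 103
  L = 13
  T = 121 − 4·103 + 4·13 = -239
  Z = 71 + 5·103 + 3·(-239) = -131
  D = 181 − 3·13 − 4·(-239) − 2·(-131) = 1360
  P = 31 + 2·103 + 1360 = 1597
Policy A (H + 29):
  H = 103 + 29 = 132
  L = 13
  T = 121 − 4·132 + 4·13 = -355
  Z = 71 + 5·132 + 3·(-355) = -334
  D = 181 − 3·13 − 4·(-355) − 2·(-334) = 2230
  P = 31 + 2·132 + 2230 = 2525
ΔP = 2525 − 1597 = 928; ΔT = -355 − (-239) = -116
Score = 4·928 + 1·(-116) = 3596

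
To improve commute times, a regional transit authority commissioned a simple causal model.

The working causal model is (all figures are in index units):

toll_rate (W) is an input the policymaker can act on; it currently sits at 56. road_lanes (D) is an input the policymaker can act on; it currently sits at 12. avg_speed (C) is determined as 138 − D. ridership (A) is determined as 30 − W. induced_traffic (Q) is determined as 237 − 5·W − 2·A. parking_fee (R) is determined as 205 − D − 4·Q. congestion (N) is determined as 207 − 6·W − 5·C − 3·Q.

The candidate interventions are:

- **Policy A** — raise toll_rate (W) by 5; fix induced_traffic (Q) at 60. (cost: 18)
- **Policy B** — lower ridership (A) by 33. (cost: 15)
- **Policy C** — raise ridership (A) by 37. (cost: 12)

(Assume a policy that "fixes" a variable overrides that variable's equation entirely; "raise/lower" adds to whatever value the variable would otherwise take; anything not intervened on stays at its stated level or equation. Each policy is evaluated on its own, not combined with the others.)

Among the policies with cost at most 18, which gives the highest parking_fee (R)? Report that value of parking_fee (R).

Policy A (W + 5, Q := 60):
  W = 56 + 5 = 61
  D = 12
  A = 30 − 61 = -31
  Q = 60
  R = 205 − 12 − 4·60 = -47
Policy B (A − 33):
  W = 56
  D = 12
  A = 30 − 56 (−33 from intervention) = -59
  Q = 237 − 5·56 − 2·(-59) = 75
  R = 205 − 12 − 4·75 = -107
Policy C (A + 37):
  W = 56
  D = 12
  A = 30 − 56 (+37 from intervention) = 11
  Q = 237 − 5·56 − 2·11 = -65
  R = 205 − 12 − 4·(-65) = 453
Comparing — Policy A: R=-47, Policy B: R=-107, Policy C: R=453. Highest is 453 (Policy C).

453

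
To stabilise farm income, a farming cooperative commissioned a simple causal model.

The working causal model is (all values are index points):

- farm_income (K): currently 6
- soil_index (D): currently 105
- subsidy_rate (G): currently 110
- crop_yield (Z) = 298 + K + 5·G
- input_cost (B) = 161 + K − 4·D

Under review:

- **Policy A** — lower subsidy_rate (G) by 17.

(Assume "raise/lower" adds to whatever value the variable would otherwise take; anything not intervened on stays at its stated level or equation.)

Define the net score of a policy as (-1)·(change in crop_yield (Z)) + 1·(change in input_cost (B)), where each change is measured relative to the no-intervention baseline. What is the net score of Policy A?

85

Baseline:
  K = 6
  D = 105
  G = 110
  Z = 298 + 6 + 5·110 = 854
  B = 161 + 6 − 4·105 = -253
Policy A (G − 17):
  K = 6
  D = 105
  G = 110 − 17 = 93
  Z = 298 + 6 + 5·93 = 769
  B = 161 + 6 − 4·105 = -253
ΔZ = 769 − 854 = -85; ΔB = -253 − (-253) = 0
Score = (-1)·(-85) + 1·0 = 85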